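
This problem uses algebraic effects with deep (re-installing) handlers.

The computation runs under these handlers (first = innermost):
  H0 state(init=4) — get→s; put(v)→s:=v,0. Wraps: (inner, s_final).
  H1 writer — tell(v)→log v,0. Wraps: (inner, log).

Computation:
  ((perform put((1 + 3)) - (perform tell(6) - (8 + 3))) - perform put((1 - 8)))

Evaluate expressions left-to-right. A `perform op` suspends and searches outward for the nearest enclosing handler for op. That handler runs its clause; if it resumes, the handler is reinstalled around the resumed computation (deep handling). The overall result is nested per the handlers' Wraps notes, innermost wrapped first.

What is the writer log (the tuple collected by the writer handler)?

Working:
put(4) @ H0 ⇒ s:=4
tell(6) @ H1 ⇒ log+=6
put(-7) @ H0 ⇒ s:=-7
H0 returns (11, -7)
H1 returns ((11, -7), (6))
= ((11, -7), (6))

Answer: (6)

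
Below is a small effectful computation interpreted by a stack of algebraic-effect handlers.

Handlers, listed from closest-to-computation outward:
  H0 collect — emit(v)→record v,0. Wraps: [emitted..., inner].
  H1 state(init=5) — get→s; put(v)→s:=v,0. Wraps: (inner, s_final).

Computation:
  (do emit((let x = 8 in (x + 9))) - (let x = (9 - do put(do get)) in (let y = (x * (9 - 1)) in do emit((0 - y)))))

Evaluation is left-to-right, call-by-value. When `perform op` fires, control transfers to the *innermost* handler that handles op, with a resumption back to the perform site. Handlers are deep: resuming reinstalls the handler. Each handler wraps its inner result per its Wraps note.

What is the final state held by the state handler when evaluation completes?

Step-by-step:
emit(17) @ H0 ⇒ out+=17
get @ H1 ⇒ 5
put(5) @ H1 ⇒ s:=5
emit(-72) @ H0 ⇒ out+=-72
H0 returns [17, -72, 0]
H1 returns ([17, -72, 0], 5)
= ([17, -72, 0], 5)

Answer: 5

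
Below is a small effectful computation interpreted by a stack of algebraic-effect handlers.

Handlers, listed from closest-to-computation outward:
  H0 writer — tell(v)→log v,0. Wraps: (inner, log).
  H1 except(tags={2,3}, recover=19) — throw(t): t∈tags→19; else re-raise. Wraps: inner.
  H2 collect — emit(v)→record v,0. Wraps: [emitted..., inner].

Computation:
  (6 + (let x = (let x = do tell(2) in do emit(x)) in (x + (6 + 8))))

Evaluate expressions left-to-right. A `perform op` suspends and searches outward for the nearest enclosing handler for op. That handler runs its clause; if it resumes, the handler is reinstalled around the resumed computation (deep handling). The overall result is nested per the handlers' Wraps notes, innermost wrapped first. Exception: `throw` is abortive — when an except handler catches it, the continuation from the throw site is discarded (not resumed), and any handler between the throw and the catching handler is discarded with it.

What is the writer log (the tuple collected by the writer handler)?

Answer: (2)

Evaluation trace:
tell(2) @ H0 ⇒ log+=2
emit(0) @ H2 ⇒ out+=0
H0 returns (20, (2))
H1 returns (20, (2))
H2 returns [0, (20, (2))]
= [0, (20, (2))]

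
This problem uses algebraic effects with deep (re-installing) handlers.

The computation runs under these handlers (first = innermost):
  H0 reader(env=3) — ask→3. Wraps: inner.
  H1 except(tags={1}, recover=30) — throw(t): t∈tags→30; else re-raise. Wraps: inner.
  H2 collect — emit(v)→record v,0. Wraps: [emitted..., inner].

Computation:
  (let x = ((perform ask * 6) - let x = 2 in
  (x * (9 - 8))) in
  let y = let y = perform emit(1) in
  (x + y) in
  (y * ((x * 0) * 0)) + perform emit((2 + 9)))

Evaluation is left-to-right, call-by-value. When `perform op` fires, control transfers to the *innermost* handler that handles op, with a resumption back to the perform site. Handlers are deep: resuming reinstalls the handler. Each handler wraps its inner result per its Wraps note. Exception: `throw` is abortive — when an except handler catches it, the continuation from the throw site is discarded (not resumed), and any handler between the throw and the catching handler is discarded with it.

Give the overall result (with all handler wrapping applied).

Working:
ask @ H0 ⇒ 3
emit(1) @ H2 ⇒ out+=1
emit(11) @ H2 ⇒ out+=11
H0 returns 0
H1 returns 0
H2 returns [1, 11, 0]
= [1, 11, 0]

Answer: [1, 11, 0]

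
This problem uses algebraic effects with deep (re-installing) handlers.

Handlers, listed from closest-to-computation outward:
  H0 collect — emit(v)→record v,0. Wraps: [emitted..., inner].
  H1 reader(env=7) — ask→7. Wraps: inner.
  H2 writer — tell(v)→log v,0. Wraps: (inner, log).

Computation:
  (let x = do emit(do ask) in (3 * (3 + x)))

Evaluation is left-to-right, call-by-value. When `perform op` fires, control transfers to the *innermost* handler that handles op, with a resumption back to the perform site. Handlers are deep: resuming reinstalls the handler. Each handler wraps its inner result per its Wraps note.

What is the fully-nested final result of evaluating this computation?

Working:
ask @ H1 ⇒ 7
emit(7) @ H0 ⇒ out+=7
H0 returns [7, 9]
H1 returns [7, 9]
H2 returns ([7, 9], ())
= ([7, 9], ())

Answer: ([7, 9], ())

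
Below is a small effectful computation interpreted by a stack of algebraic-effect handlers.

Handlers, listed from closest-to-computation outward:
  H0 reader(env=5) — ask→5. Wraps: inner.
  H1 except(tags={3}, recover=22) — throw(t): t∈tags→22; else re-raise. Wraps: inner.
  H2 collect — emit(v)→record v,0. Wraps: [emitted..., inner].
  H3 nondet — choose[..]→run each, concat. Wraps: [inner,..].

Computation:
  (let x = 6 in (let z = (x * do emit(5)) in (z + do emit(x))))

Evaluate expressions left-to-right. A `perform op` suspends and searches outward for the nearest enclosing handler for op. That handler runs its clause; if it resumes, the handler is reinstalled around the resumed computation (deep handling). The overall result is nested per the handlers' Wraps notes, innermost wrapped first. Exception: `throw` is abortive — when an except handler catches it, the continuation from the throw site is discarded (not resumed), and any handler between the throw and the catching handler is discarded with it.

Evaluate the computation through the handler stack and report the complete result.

Answer: [[5, 6, 0]]

Step-by-step:
emit(5) @ H2 ⇒ out+=5
emit(6) @ H2 ⇒ out+=6
H0 returns 0
H1 returns 0
H2 returns [5, 6, 0]
H3 returns [[5, 6, 0]]
= [[5, 6, 0]]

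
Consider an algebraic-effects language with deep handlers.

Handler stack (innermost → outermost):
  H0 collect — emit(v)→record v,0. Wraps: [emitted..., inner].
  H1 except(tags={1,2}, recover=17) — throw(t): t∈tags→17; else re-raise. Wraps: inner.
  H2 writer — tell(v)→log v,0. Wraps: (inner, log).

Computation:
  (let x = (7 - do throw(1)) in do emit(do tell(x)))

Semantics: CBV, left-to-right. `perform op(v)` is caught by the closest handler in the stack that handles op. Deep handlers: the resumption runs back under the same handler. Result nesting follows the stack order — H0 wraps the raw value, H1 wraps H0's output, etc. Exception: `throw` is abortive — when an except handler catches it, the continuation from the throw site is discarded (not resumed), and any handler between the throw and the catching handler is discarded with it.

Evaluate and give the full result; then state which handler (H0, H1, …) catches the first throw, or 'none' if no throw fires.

Answer: (17, ()) ; first throw caught by: H1

Working:
throw(1) @ H1 caught ⇒ 17
H2 returns (17, ())
= (17, ())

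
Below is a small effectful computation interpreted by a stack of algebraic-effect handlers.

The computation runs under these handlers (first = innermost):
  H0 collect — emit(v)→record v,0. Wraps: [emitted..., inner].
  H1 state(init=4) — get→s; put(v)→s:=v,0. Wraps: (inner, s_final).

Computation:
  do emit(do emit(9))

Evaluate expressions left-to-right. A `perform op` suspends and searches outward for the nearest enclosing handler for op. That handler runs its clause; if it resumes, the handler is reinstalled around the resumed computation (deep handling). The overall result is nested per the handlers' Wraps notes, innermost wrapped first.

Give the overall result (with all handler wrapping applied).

Evaluation trace:
emit(9) @ H0 ⇒ out+=9
emit(0) @ H0 ⇒ out+=0
H0 returns [9, 0, 0]
H1 returns ([9, 0, 0], 4)
= ([9, 0, 0], 4)

Answer: ([9, 0, 0], 4)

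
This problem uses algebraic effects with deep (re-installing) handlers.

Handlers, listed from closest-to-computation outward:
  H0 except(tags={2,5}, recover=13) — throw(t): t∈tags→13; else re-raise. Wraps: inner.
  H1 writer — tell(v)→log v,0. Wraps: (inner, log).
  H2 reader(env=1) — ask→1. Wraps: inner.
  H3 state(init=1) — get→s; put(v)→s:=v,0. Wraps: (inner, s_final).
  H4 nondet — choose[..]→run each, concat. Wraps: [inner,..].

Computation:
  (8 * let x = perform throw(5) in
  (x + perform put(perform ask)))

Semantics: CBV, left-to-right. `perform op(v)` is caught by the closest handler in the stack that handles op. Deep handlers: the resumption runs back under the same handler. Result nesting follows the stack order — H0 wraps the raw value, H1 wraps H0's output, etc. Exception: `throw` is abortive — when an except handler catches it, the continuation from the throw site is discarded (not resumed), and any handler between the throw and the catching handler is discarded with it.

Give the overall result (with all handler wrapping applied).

Answer: [((13, ()), 1)]

Evaluation trace:
throw(5) @ H0 caught ⇒ 13
H1 returns (13, ())
H2 returns (13, ())
H3 returns ((13, ()), 1)
H4 returns [((13, ()), 1)]
= [((13, ()), 1)]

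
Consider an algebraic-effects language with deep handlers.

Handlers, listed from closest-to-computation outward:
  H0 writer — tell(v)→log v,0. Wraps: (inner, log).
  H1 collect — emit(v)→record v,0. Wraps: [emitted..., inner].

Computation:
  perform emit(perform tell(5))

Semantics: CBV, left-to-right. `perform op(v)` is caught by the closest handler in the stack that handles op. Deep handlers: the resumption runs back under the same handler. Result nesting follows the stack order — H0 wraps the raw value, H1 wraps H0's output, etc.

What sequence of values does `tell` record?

Answer: (5)

Step-by-step:
tell(5) @ H0 ⇒ log+=5
emit(0) @ H1 ⇒ out+=0
H0 returns (0, (5))
H1 returns [0, (0, (5))]
= [0, (0, (5))]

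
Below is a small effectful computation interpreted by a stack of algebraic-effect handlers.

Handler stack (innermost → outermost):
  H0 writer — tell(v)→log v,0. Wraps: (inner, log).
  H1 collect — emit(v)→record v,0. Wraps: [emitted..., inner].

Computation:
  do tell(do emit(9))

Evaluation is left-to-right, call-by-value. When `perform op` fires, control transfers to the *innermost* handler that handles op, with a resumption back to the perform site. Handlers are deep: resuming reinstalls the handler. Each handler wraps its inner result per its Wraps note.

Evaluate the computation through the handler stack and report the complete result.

Answer: [9, (0, (0))]

Step-by-step:
emit(9) @ H1 ⇒ out+=9
tell(0) @ H0 ⇒ log+=0
H0 returns (0, (0))
H1 returns [9, (0, (0))]
= [9, (0, (0))]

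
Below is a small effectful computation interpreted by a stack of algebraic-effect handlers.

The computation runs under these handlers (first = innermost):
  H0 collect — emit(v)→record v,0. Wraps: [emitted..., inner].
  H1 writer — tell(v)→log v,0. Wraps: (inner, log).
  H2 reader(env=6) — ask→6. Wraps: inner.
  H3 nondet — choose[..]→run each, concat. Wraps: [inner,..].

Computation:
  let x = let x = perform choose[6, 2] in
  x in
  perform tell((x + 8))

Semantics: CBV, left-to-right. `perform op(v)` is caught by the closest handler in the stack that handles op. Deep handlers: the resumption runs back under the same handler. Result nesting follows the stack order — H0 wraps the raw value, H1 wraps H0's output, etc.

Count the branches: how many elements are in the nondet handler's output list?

Evaluation trace:
choose[6, 2] @ H3
  branch[0] choose=6:
    tell(14) @ H1 ⇒ log+=14
    H0 returns [0]
    H1 returns ([0], (14))
    H2 returns ([0], (14))
    H3 returns [([0], (14))]
  branch[1] choose=2:
    tell(10) @ H1 ⇒ log+=10
    H0 returns [0]
    H1 returns ([0], (10))
    H2 returns ([0], (10))
    H3 returns [([0], (10))]
= [([0], (14)), ([0], (10))]

Answer: 2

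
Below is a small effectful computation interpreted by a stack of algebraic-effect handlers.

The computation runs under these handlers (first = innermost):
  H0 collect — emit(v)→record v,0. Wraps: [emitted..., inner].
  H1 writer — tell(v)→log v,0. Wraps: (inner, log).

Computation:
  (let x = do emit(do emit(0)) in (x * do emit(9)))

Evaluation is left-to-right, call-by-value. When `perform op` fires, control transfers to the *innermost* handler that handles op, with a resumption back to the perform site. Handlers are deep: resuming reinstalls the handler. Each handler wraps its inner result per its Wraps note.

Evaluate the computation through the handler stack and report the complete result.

Answer: ([0, 0, 9, 0], ())

Evaluation trace:
emit(0) @ H0 ⇒ out+=0
emit(0) @ H0 ⇒ out+=0
emit(9) @ H0 ⇒ out+=9
H0 returns [0, 0, 9, 0]
H1 returns ([0, 0, 9, 0], ())
= ([0, 0, 9, 0], ())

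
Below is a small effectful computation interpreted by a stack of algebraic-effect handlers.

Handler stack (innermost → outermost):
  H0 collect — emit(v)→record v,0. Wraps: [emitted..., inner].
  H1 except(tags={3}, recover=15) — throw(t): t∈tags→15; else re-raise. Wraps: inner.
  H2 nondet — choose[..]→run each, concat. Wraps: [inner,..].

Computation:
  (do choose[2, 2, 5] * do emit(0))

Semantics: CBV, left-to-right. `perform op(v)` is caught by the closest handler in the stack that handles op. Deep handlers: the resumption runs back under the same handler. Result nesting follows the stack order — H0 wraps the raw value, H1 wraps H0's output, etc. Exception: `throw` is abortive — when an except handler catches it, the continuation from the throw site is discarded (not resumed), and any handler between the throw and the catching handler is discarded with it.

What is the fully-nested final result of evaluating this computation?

Answer: [[0, 0], [0, 0], [0, 0]]

Working:
choose[2, 2, 5] @ H2
  branch[0] choose=2:
    emit(0) @ H0 ⇒ out+=0
    H0 returns [0, 0]
    H1 returns [0, 0]
    H2 returns [[0, 0]]
  branch[1] choose=2:
    emit(0) @ H0 ⇒ out+=0
    H0 returns [0, 0]
    H1 returns [0, 0]
    H2 returns [[0, 0]]
  branch[2] choose=5:
    emit(0) @ H0 ⇒ out+=0
    H0 returns [0, 0]
    H1 returns [0, 0]
    H2 returns [[0, 0]]
= [[0, 0], [0, 0], [0, 0]]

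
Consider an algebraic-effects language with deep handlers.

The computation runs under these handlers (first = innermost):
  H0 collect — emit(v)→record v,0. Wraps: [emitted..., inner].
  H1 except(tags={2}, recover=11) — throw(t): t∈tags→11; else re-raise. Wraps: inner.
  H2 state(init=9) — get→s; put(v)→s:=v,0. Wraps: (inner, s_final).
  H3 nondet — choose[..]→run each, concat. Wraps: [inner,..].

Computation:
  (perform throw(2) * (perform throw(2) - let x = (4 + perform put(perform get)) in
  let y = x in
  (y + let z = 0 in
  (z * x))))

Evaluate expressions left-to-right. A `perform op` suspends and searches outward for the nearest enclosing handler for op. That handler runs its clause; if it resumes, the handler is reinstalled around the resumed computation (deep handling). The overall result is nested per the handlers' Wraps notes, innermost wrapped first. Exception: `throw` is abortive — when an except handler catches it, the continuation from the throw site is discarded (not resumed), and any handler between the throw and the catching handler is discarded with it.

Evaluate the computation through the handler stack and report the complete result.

Working:
throw(2) @ H1 caught ⇒ 11
H2 returns (11, 9)
H3 returns [(11, 9)]
= [(11, 9)]

Answer: [(11, 9)]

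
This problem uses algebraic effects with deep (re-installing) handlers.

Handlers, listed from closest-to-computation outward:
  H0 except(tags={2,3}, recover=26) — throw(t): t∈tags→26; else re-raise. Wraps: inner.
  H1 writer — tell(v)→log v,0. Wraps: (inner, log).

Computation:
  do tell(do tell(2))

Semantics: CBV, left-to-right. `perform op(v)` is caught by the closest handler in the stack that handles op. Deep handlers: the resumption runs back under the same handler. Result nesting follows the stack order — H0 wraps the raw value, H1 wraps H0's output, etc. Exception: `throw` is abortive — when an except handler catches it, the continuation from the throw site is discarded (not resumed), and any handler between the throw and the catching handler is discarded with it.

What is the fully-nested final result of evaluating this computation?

Evaluation trace:
tell(2) @ H1 ⇒ log+=2
tell(0) @ H1 ⇒ log+=0
H0 returns 0
H1 returns (0, (2, 0))
= (0, (2, 0))

Answer: (0, (2, 0))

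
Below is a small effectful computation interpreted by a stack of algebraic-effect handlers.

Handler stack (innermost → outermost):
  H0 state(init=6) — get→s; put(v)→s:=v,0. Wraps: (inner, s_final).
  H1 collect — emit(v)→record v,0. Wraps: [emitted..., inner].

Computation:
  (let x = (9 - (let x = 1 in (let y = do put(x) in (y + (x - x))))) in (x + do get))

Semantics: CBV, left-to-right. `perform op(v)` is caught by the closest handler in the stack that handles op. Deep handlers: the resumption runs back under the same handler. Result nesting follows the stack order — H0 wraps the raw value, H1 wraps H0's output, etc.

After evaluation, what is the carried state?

Working:
put(1) @ H0 ⇒ s:=1
get @ H0 ⇒ 1
H0 returns (10, 1)
H1 returns [(10, 1)]
= [(10, 1)]

Answer: 1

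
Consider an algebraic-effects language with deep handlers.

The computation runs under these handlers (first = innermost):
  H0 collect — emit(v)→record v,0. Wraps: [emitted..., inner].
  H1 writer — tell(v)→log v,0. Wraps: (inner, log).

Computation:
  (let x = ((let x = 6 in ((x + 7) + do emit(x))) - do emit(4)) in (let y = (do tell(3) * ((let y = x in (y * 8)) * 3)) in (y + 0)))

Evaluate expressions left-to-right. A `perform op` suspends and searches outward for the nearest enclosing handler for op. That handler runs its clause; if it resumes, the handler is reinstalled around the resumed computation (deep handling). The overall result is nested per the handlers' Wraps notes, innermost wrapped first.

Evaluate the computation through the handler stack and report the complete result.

Answer: ([6, 4, 0], (3))

Evaluation trace:
emit(6) @ H0 ⇒ out+=6
emit(4) @ H0 ⇒ out+=4
tell(3) @ H1 ⇒ log+=3
H0 returns [6, 4, 0]
H1 returns ([6, 4, 0], (3))
= ([6, 4, 0], (3))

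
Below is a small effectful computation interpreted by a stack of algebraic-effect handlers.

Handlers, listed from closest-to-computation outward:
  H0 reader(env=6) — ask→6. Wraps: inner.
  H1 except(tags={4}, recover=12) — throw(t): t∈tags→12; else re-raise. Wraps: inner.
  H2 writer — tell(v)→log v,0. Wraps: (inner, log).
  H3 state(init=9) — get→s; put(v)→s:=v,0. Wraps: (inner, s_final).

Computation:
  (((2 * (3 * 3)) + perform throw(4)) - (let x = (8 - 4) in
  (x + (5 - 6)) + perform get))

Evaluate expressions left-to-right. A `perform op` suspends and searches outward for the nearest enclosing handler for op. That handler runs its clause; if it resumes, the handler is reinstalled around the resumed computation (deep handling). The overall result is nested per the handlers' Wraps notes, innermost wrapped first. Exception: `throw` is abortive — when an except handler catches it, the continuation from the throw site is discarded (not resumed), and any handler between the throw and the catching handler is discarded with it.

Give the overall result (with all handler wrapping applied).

Answer: ((12, ()), 9)

Working:
throw(4) @ H1 caught ⇒ 12
H2 returns (12, ())
H3 returns ((12, ()), 9)
= ((12, ()), 9)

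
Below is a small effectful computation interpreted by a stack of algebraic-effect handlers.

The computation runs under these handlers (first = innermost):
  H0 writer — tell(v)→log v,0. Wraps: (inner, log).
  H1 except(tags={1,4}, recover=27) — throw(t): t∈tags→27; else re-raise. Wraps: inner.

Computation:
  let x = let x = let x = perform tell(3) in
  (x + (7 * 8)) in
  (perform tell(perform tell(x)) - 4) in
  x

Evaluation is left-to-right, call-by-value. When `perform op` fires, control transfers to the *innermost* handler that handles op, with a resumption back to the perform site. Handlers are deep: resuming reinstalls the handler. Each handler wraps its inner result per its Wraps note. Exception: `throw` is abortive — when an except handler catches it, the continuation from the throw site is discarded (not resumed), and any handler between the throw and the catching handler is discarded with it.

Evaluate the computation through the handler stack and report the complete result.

Evaluation trace:
tell(3) @ H0 ⇒ log+=3
tell(56) @ H0 ⇒ log+=56
tell(0) @ H0 ⇒ log+=0
H0 returns (-4, (3, 56, 0))
H1 returns (-4, (3, 56, 0))
= (-4, (3, 56, 0))

Answer: (-4, (3, 56, 0))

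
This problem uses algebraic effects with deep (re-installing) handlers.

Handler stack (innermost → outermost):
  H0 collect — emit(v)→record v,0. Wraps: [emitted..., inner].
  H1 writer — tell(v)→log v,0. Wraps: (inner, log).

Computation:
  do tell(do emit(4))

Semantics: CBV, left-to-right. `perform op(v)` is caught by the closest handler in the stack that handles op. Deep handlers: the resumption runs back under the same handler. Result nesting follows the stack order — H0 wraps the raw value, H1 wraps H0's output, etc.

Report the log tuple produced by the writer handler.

Answer: (0)

Evaluation trace:
emit(4) @ H0 ⇒ out+=4
tell(0) @ H1 ⇒ log+=0
H0 returns [4, 0]
H1 returns ([4, 0], (0))
= ([4, 0], (0))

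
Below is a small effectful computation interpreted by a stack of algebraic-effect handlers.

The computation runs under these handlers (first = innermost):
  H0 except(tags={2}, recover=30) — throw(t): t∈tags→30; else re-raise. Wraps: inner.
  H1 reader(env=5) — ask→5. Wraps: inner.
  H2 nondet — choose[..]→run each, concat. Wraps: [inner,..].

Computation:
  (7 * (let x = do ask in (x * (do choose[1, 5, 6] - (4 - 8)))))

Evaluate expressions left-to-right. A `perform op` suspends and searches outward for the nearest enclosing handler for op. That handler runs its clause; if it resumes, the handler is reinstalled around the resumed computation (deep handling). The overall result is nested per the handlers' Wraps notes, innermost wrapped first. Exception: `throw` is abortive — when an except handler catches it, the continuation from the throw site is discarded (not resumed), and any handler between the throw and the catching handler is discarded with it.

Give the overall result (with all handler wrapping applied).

Answer: [175, 315, 350]

Step-by-step:
ask @ H1 ⇒ 5
choose[1, 5, 6] @ H2
  branch[0] choose=1:
    H0 returns 175
    H1 returns 175
    H2 returns [175]
  branch[1] choose=5:
    H0 returns 315
    H1 returns 315
    H2 returns [315]
  branch[2] choose=6:
    H0 returns 350
    H1 returns 350
    H2 returns [350]
= [175, 315, 350]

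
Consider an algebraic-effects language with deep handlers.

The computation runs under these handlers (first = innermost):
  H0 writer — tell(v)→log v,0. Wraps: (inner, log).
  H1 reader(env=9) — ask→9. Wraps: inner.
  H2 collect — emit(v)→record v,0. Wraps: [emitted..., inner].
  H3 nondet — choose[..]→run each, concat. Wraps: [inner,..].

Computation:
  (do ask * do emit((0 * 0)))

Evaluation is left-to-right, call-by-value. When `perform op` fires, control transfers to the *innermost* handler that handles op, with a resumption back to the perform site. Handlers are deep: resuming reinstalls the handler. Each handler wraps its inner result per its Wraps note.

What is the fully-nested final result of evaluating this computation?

Answer: [[0, (0, ())]]

Working:
ask @ H1 ⇒ 9
emit(0) @ H2 ⇒ out+=0
H0 returns (0, ())
H1 returns (0, ())
H2 returns [0, (0, ())]
H3 returns [[0, (0, ())]]
= [[0, (0, ())]]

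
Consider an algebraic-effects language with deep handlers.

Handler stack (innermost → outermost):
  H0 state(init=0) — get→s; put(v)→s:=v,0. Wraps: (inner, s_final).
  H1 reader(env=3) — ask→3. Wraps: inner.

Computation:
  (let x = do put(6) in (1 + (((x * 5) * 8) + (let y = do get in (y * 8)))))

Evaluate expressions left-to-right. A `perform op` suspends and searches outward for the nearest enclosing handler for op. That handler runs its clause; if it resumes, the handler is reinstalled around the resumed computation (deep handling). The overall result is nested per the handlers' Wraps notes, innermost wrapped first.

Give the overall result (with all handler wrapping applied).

Answer: (49, 6)

Step-by-step:
put(6) @ H0 ⇒ s:=6
get @ H0 ⇒ 6
H0 returns (49, 6)
H1 returns (49, 6)
= (49, 6)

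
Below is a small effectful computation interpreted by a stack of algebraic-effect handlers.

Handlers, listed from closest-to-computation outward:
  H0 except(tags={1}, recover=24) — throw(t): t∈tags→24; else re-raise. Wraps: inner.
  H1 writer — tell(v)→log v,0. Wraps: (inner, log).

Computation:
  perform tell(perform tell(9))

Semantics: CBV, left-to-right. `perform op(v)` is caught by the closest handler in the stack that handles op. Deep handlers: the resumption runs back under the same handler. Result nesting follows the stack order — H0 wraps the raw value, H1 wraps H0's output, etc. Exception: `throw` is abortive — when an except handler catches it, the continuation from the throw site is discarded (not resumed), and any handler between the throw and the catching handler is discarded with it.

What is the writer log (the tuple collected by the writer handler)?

Evaluation trace:
tell(9) @ H1 ⇒ log+=9
tell(0) @ H1 ⇒ log+=0
H0 returns 0
H1 returns (0, (9, 0))
= (0, (9, 0))

Answer: (9, 0)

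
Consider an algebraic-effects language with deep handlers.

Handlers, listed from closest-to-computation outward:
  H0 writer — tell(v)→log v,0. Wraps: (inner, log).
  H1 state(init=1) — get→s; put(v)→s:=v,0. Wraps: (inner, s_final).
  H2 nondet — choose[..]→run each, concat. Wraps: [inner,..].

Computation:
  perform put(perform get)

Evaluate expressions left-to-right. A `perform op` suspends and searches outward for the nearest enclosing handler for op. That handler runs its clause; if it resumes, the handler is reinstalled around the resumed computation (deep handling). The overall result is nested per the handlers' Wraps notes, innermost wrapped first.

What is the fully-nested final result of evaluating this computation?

Evaluation trace:
get @ H1 ⇒ 1
put(1) @ H1 ⇒ s:=1
H0 returns (0, ())
H1 returns ((0, ()), 1)
H2 returns [((0, ()), 1)]
= [((0, ()), 1)]

Answer: [((0, ()), 1)]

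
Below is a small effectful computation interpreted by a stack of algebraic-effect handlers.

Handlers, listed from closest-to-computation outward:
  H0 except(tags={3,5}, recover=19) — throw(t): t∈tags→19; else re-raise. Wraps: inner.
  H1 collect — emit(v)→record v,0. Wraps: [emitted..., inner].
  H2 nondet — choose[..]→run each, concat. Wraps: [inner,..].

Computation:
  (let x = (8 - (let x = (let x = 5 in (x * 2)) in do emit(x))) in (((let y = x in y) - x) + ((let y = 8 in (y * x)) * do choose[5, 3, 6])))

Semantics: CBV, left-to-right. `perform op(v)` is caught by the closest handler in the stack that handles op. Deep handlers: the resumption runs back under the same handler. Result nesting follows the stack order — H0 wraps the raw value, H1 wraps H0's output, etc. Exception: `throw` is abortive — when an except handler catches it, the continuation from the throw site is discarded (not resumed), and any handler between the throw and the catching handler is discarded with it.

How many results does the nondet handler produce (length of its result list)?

Answer: 3

Step-by-step:
emit(10) @ H1 ⇒ out+=10
choose[5, 3, 6] @ H2
  branch[0] choose=5:
    H0 returns 320
    H1 returns [10, 320]
    H2 returns [[10, 320]]
  branch[1] choose=3:
    H0 returns 192
    H1 returns [10, 192]
    H2 returns [[10, 192]]
  branch[2] choose=6:
    H0 returns 384
    H1 returns [10, 384]
    H2 returns [[10, 384]]
= [[10, 320], [10, 192], [10, 384]]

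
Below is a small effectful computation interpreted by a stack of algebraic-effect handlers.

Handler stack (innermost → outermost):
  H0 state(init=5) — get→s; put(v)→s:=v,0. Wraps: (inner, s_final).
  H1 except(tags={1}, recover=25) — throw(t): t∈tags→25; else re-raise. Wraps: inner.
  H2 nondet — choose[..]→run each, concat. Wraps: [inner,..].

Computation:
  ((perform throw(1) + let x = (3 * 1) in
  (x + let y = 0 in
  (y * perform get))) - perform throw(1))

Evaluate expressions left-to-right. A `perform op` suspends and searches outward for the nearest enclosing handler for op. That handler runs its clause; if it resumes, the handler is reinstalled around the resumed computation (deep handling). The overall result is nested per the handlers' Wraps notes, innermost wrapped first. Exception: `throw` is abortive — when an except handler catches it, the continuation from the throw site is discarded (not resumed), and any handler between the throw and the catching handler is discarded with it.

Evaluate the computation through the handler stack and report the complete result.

Evaluation trace:
throw(1) @ H1 caught ⇒ 25
H2 returns [25]
= [25]

Answer: [25]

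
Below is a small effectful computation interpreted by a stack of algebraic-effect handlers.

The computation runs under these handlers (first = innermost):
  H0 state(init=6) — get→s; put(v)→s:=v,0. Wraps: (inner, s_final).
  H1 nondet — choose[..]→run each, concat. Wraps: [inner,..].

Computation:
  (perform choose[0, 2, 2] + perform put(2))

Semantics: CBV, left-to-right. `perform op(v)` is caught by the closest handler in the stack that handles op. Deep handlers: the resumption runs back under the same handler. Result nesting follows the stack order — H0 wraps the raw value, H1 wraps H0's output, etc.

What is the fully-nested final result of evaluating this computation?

Step-by-step:
choose[0, 2, 2] @ H1
  branch[0] choose=0:
    put(2) @ H0 ⇒ s:=2
    H0 returns (0, 2)
    H1 returns [(0, 2)]
  branch[1] choose=2:
    put(2) @ H0 ⇒ s:=2
    H0 returns (2, 2)
    H1 returns [(2, 2)]
  branch[2] choose=2:
    put(2) @ H0 ⇒ s:=2
    H0 returns (2, 2)
    H1 returns [(2, 2)]
= [(0, 2), (2, 2), (2, 2)]

Answer: [(0, 2), (2, 2), (2, 2)]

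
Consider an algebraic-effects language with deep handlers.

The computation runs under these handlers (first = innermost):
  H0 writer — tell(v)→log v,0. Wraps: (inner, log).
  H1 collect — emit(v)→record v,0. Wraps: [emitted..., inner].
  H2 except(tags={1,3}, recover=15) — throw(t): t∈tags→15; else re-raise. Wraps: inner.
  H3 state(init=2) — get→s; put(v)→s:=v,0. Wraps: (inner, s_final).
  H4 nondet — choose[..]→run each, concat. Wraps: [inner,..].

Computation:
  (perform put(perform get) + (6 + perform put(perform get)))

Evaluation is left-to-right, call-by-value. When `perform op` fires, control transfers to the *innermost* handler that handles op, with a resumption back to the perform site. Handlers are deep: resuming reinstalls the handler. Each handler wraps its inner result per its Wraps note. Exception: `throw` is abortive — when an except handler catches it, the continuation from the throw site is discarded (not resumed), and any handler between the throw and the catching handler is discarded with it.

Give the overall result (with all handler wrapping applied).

Evaluation trace:
get @ H3 ⇒ 2
put(2) @ H3 ⇒ s:=2
get @ H3 ⇒ 2
put(2) @ H3 ⇒ s:=2
H0 returns (6, ())
H1 returns [(6, ())]
H2 returns [(6, ())]
H3 returns ([(6, ())], 2)
H4 returns [([(6, ())], 2)]
= [([(6, ())], 2)]

Answer: [([(6, ())], 2)]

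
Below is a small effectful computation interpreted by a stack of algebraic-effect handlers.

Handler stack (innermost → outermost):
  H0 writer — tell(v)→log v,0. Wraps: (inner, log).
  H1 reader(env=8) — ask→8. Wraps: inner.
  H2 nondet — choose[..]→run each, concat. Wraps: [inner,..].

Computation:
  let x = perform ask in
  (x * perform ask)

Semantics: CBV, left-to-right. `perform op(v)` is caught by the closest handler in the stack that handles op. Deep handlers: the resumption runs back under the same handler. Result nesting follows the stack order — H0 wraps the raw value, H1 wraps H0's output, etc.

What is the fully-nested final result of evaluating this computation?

Working:
ask @ H1 ⇒ 8
ask @ H1 ⇒ 8
H0 returns (64, ())
H1 returns (64, ())
H2 returns [(64, ())]
= [(64, ())]

Answer: [(64, ())]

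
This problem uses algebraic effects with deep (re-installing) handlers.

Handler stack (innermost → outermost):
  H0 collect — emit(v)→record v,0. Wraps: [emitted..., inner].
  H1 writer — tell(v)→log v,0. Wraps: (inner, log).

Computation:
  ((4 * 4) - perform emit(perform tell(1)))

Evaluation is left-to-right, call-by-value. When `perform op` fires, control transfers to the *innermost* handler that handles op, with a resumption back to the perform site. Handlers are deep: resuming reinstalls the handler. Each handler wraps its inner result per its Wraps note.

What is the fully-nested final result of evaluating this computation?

Answer: ([0, 16], (1))

Evaluation trace:
tell(1) @ H1 ⇒ log+=1
emit(0) @ H0 ⇒ out+=0
H0 returns [0, 16]
H1 returns ([0, 16], (1))
= ([0, 16], (1))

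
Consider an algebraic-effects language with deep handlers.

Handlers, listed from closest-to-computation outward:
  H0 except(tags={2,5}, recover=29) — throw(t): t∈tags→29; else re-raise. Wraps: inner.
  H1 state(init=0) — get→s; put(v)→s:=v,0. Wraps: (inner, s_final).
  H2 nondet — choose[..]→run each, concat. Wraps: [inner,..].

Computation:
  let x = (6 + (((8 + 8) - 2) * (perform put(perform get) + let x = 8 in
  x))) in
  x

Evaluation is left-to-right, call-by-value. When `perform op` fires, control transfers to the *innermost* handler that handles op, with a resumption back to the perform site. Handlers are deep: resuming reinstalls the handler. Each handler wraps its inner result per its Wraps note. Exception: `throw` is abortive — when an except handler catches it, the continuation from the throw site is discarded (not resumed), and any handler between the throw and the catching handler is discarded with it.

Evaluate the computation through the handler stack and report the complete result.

Answer: [(118, 0)]

Step-by-step:
get @ H1 ⇒ 0
put(0) @ H1 ⇒ s:=0
H0 returns 118
H1 returns (118, 0)
H2 returns [(118, 0)]
= [(118, 0)]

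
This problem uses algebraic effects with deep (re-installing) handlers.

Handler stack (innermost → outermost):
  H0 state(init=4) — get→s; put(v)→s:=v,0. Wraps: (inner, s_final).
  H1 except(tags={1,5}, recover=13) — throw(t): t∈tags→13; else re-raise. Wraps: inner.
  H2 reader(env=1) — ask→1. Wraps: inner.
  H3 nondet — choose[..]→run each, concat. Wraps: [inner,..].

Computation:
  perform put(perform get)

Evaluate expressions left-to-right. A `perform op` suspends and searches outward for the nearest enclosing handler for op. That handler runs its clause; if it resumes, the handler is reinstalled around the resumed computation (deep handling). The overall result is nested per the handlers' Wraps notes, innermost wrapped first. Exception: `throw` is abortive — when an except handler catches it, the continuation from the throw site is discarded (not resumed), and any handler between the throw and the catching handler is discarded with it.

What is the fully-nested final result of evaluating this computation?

Answer: [(0, 4)]

Evaluation trace:
get @ H0 ⇒ 4
put(4) @ H0 ⇒ s:=4
H0 returns (0, 4)
H1 returns (0, 4)
H2 returns (0, 4)
H3 returns [(0, 4)]
= [(0, 4)]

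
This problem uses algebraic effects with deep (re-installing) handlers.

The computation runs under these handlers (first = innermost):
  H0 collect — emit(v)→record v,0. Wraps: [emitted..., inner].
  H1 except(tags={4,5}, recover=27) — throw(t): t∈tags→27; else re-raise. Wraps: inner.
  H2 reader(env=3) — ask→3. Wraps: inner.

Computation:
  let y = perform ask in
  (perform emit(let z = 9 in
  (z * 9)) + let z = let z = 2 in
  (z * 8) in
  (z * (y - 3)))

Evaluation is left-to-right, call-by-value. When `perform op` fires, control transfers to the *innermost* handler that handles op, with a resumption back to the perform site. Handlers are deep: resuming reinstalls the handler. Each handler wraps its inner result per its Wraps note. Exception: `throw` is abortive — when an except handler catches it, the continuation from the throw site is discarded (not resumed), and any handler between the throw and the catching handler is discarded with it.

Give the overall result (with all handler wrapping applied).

Answer: [81, 0]

Step-by-step:
ask @ H2 ⇒ 3
emit(81) @ H0 ⇒ out+=81
H0 returns [81, 0]
H1 returns [81, 0]
H2 returns [81, 0]
= [81, 0]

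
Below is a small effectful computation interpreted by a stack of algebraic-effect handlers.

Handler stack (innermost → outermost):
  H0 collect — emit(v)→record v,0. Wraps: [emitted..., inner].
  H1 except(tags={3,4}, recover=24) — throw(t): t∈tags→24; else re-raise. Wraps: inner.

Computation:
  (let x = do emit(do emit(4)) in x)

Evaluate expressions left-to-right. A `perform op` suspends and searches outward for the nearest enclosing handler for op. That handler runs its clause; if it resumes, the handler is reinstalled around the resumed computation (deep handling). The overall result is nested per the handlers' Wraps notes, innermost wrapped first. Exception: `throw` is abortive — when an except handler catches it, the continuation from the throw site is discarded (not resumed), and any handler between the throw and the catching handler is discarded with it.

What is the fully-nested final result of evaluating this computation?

Answer: [4, 0, 0]

Evaluation trace:
emit(4) @ H0 ⇒ out+=4
emit(0) @ H0 ⇒ out+=0
H0 returns [4, 0, 0]
H1 returns [4, 0, 0]
= [4, 0, 0]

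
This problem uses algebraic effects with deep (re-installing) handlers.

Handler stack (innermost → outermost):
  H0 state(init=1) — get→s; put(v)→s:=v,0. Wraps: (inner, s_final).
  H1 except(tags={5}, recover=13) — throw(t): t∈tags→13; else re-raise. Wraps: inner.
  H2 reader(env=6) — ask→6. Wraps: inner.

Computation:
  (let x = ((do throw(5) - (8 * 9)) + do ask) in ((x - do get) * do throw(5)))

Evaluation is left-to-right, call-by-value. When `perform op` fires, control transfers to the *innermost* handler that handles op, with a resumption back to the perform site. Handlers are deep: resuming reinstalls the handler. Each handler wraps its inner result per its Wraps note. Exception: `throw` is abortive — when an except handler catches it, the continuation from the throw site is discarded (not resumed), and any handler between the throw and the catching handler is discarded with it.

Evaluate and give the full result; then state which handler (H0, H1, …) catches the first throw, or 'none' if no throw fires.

Evaluation trace:
throw(5) @ H1 caught ⇒ 13
H2 returns 13
= 13

Answer: 13 ; first throw caught by: H1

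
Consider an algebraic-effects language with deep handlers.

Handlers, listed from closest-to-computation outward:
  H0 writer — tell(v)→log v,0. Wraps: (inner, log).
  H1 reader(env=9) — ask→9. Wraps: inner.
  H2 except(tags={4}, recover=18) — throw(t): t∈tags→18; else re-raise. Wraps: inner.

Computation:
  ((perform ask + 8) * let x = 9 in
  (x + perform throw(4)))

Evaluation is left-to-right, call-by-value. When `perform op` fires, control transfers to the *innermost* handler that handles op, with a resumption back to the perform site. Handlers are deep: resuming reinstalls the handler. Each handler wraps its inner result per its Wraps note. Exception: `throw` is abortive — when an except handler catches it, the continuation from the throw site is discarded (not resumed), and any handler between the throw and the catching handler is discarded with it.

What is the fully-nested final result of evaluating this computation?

Answer: 18

Step-by-step:
ask @ H1 ⇒ 9
throw(4) @ H2 caught ⇒ 18
= 18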